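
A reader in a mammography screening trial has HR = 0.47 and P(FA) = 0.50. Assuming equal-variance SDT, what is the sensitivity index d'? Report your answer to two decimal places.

d' = -0.08

z(H) = z(0.47) = -0.0753
z(FA) = z(0.50) = 0.0000
d' = z(H) − z(FA) = -0.0753 − 0.0000 = -0.0753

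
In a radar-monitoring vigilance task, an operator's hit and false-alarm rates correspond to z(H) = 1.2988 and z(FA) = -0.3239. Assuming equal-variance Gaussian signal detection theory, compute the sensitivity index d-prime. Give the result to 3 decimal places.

d' = z(H) − z(FA) = 1.2988 − (-0.3239) = 1.6227

d-prime = 1.623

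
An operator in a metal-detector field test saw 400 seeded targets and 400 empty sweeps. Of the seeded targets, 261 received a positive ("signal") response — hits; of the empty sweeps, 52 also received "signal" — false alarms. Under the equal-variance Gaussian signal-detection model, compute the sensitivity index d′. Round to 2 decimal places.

H = 261/400 = 0.6525
FA = 52/400 = 0.1300
Φ⁻¹(H) = 0.392
Φ⁻¹(FA) = -1.126
d' = z(H) − z(FA) = 0.392 − (-1.126) = 1.518

d′ = 1.52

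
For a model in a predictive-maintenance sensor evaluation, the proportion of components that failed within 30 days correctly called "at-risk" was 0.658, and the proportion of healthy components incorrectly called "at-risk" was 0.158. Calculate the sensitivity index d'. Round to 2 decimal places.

d' = 1.41

z(H) = 0.407
z(FA) = -1.003
d' = z(H) − z(FA) = 0.407 − (-1.003) = 1.410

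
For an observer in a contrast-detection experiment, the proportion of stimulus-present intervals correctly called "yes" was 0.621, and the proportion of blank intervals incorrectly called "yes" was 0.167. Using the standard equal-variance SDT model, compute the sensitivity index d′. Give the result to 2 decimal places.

Φ⁻¹(H) = Φ⁻¹(0.621) = 0.308
Φ⁻¹(FA) = Φ⁻¹(0.167) = -0.966
d' = z(H) − z(FA) = 0.308 − (-0.966) = 1.274

d′ = 1.27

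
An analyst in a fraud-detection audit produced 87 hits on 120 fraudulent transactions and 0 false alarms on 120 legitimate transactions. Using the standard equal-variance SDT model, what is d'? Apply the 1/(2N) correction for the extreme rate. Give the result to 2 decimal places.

The false-alarm rate is 0/120 = 0, so apply the 1/(2N) correction: FA → 1/(2·120) = 0.00417.
z(H) = z(0.72500) = 0.598
z(FA) = z(0.00417) = -2.638
d' = 0.598 − (-2.638) = 3.236

d' = 3.24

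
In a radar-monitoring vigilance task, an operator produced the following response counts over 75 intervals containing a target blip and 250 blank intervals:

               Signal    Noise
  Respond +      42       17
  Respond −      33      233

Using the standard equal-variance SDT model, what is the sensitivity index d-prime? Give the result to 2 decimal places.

d-prime = 1.64

H = 42/75 = 0.5600
FA = 17/250 = 0.0680
Φ⁻¹(H) = 0.151
Φ⁻¹(FA) = -1.491
d' = z(H) − z(FA) = 0.151 − (-1.491) = 1.642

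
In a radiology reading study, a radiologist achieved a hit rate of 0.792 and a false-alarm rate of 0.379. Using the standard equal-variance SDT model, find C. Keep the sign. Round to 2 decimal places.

C = -0.25

Φ⁻¹(0.792) = 0.813, Φ⁻¹(0.379) = -0.308
c = −½·[z(H) + z(FA)] = −0.5 × (0.813 + (-0.308)) = -0.2525
c < 0: the radiologist has a liberal response bias.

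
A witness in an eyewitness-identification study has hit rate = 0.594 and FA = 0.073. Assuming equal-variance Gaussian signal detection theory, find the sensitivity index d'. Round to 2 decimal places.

Φ⁻¹(H) = Φ⁻¹(0.594) = 0.238
Φ⁻¹(FA) = Φ⁻¹(0.073) = -1.454
d' = z(H) − z(FA) = 0.238 − (-1.454) = 1.692

d' = 1.69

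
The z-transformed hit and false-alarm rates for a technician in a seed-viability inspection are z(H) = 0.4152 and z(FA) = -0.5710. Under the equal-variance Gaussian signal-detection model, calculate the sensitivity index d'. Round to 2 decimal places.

d' = z(H) − z(FA) = 0.4152 − (-0.5710) = 0.9862

d' = 0.99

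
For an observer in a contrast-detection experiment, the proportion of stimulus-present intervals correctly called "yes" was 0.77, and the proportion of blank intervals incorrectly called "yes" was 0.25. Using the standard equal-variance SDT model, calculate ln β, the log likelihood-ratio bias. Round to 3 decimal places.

z(H) = 0.7388
z(FA) = -0.6745
ln β = −½·[z(H)² − z(FA)²] = −0.5 × (0.5458 − 0.4550) = -0.0454

ln β = -0.045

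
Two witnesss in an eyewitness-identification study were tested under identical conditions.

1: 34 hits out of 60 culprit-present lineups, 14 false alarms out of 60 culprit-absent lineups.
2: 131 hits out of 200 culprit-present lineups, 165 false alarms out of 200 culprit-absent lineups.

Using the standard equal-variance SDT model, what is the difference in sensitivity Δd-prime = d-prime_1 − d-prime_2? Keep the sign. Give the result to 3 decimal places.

Δd-prime = 1.432

1: z(0.5667) = 0.1680, z(0.2333) = -0.7280, d' = 0.8960
2: z(0.6550) = 0.3989, z(0.8250) = 0.9346, d' = -0.5357
Δd' = d'_1 − d'_2 = 0.8960 − (-0.5357) = 1.4317
1 has the higher sensitivity.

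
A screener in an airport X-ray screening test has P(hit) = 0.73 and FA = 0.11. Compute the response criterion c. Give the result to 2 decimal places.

z(0.73) = 0.6128, z(0.11) = -1.2265
c = −½·[z(H) + z(FA)] = −0.5 × (0.6128 + (-1.2265)) = 0.30685

c = 0.31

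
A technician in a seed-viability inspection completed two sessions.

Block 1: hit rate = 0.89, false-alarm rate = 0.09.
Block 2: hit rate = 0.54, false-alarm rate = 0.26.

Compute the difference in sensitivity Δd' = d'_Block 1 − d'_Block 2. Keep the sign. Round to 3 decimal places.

Block 1: z(0.89) = 1.2265, z(0.09) = -1.3408, d' = 2.5673
Block 2: z(0.54) = 0.1004, z(0.26) = -0.6433, d' = 0.7437
Δd' = d'_Block 1 − d'_Block 2 = 2.5673 − 0.7437 = 1.8236
Block 1 has the higher sensitivity.

Δd' = 1.824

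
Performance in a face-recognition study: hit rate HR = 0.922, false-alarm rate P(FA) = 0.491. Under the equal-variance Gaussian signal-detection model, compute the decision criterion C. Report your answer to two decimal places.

C = -0.70

z(H) = z(0.922) = 1.4187
z(FA) = z(0.491) = -0.0226
c = −½·[z(H) + z(FA)] = −0.5 × (1.4187 + (-0.0226)) = -0.69805
c < 0: the observer has a liberal response bias.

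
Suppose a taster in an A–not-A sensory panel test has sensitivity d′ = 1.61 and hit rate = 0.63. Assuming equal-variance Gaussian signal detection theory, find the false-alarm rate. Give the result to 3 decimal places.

false-alarm rate = 0.101

z(hit rate) = z(0.63) = 0.3319
z(FA) = z(H) − d' = 0.3319 − 1.61 = -1.2781
false-alarm rate = Φ(-1.2781) = 0.1006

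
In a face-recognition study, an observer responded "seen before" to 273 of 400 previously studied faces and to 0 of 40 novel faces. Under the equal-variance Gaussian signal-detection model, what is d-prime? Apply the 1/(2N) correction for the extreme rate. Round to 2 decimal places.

d-prime = 2.72

The false-alarm rate is 0/40 = 0, so apply the 1/(2N) correction: FA → 1/(2·40) = 0.01250.
z(H) = z(0.68250) = 0.475
z(FA) = z(0.01250) = -2.241
d' = 0.475 − (-2.241) = 2.716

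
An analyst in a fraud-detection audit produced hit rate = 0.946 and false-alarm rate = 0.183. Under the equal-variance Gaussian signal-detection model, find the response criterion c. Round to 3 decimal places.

Φ⁻¹(0.946) = 1.6072, Φ⁻¹(0.183) = -0.9040
c = −½·[z(H) + z(FA)] = −0.5 × (1.6072 + (-0.9040)) = -0.3516

c = -0.352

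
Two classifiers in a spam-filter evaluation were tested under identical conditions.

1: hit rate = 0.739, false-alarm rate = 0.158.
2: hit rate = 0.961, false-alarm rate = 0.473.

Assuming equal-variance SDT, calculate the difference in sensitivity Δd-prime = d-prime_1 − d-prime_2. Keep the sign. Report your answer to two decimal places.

1: z(0.739) = 0.640, z(0.158) = -1.003, d' = 1.643
2: z(0.961) = 1.762, z(0.473) = -0.068, d' = 1.830
Δd' = d'_1 − d'_2 = 1.643 − 1.830 = -0.187
2 has the higher sensitivity.

Δd-prime = -0.19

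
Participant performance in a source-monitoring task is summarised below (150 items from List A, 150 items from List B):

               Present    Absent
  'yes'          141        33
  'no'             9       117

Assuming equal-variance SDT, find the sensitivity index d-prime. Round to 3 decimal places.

H = 141/150 = 0.9400
FA = 33/150 = 0.2200
z(H) = 1.5548
z(FA) = -0.7722
d' = z(H) − z(FA) = 1.5548 − (-0.7722) = 2.3270

d-prime = 2.327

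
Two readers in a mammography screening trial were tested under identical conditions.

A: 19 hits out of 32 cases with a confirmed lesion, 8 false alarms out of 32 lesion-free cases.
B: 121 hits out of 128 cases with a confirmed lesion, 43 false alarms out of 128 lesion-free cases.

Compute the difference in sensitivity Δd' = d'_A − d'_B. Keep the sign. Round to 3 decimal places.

A: z(0.5938) = 0.2373, z(0.2500) = -0.6745, d' = 0.9118
B: z(0.9453) = 1.6009, z(0.3359) = -0.4237, d' = 2.0246
Δd' = d'_A − d'_B = 0.9118 − 2.0246 = -1.1128
B has the higher sensitivity.

Δd' = -1.113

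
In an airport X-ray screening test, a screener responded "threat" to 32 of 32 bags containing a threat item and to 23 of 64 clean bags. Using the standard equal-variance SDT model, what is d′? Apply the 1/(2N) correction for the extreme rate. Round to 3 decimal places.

The hit rate is 32/32 = 1, so apply the 1/(2N) correction: H → 1 − 1/(2·32) = 0.98438.
z(H) = z(0.98438) = 2.1540
z(FA) = z(0.35938) = -0.3601
d' = 2.1540 − (-0.3601) = 2.5141

d′ = 2.514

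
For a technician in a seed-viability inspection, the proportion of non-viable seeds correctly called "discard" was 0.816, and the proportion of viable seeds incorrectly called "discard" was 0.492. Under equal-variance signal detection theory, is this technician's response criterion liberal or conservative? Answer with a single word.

z(H) = 0.900, z(FA) = -0.020
c = −½·(z(H) + z(FA)) = -0.440
c < 0 → liberal criterion (biased toward responding “yes”).

liberal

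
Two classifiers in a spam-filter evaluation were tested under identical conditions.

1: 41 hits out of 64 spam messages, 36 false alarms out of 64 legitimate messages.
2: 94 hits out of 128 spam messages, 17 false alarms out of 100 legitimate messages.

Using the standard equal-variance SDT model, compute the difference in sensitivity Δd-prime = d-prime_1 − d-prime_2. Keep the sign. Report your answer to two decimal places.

Δd-prime = -1.38

1: z(0.6406) = 0.360, z(0.5625) = 0.157, d' = 0.203
2: z(0.7344) = 0.626, z(0.1700) = -0.954, d' = 1.580
Δd' = d'_1 − d'_2 = 0.203 − 1.580 = -1.377
2 has the higher sensitivity.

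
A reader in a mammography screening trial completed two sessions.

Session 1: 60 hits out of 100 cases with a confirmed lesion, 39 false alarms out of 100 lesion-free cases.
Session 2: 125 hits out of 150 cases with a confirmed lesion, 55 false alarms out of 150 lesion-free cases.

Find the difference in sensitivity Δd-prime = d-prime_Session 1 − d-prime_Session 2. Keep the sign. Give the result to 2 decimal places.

Session 1: z(0.6000) = 0.253, z(0.3900) = -0.279, d' = 0.532
Session 2: z(0.8333) = 0.967, z(0.3667) = -0.341, d' = 1.308
Δd' = d'_Session 1 − d'_Session 2 = 0.532 − 1.308 = -0.776
Session 2 has the higher sensitivity.

Δd-prime = -0.78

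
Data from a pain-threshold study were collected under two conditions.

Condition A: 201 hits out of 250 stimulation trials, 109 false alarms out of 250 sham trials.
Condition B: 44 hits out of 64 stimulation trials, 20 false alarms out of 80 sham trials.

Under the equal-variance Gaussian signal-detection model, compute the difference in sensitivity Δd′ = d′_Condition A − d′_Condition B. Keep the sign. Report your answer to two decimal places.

Condition A: z(0.8040) = 0.856, z(0.4360) = -0.161, d' = 1.017
Condition B: z(0.6875) = 0.489, z(0.2500) = -0.674, d' = 1.163
Δd' = d'_Condition A − d'_Condition B = 1.017 − 1.163 = -0.146
Condition B has the higher sensitivity.

Δd′ = -0.15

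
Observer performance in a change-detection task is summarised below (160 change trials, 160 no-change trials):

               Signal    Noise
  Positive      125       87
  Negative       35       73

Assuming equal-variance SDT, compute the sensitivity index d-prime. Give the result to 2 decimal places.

H = 125/160 = 0.7812
FA = 87/160 = 0.5437
Φ⁻¹(H) = 0.7763
Φ⁻¹(FA) = 0.1098
d' = z(H) − z(FA) = 0.7763 − 0.1098 = 0.6665

d-prime = 0.67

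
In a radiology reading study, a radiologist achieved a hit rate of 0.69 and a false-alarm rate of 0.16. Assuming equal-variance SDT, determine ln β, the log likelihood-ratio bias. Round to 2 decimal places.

z(0.69) = 0.496, z(0.16) = -0.994
ln β = −½·[z(H)² − z(FA)²] = −0.5 × (0.246 − 0.988) = 0.371

ln β = 0.37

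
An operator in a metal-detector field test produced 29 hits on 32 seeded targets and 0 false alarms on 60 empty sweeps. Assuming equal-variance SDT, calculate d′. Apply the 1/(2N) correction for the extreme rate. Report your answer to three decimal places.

d′ = 3.712

The false-alarm rate is 0/60 = 0, so apply the 1/(2N) correction: FA → 1/(2·60) = 0.00833.
z(H) = z(0.90625) = 1.3180
z(FA) = z(0.00833) = -2.3941
d' = 1.3180 − (-2.3941) = 3.7121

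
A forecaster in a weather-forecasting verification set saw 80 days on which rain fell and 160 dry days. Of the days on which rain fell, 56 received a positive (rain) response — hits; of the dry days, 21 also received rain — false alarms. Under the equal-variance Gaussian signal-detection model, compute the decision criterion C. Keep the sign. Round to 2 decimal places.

C = 0.30

H = 56/80 = 0.7000
FA = 21/160 = 0.1313
Φ⁻¹(H) = Φ⁻¹(0.7000) = 0.5244
Φ⁻¹(FA) = Φ⁻¹(0.1313) = -1.1203
c = −½·[z(H) + z(FA)] = −0.5 × (0.5244 + (-1.1203)) = 0.29795
c > 0: the forecaster has a conservative response bias.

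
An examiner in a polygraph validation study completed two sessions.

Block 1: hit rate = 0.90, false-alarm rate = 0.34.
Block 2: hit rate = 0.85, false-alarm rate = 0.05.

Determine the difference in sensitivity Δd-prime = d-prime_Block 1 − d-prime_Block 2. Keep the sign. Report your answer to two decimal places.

Block 1: z(0.90) = 1.282, z(0.34) = -0.412, d' = 1.694
Block 2: z(0.85) = 1.036, z(0.05) = -1.645, d' = 2.681
Δd' = d'_Block 1 − d'_Block 2 = 1.694 − 2.681 = -0.987
Block 2 has the higher sensitivity.

Δd-prime = -0.99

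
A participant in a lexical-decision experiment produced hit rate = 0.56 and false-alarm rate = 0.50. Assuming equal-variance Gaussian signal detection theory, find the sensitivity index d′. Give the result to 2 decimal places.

z(H) = z(0.56) = 0.151
z(FA) = z(0.50) = 0.000
d' = z(H) − z(FA) = 0.151 − 0.000 = 0.151

d′ = 0.15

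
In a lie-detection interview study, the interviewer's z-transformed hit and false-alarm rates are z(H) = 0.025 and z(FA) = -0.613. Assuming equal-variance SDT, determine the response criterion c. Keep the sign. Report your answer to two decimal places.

c = −½·[z(H) + z(FA)] = −½·(0.025 + (-0.613)) = 0.294
c > 0: the interviewer has a conservative response bias.

c = 0.29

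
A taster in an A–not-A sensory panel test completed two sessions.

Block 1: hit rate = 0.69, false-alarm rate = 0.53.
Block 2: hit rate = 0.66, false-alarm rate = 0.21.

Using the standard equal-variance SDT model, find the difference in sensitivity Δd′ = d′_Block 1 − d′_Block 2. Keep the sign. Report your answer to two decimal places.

Δd′ = -0.80

Block 1: z(0.69) = 0.496, z(0.53) = 0.075, d' = 0.421
Block 2: z(0.66) = 0.412, z(0.21) = -0.806, d' = 1.218
Δd' = d'_Block 1 − d'_Block 2 = 0.421 − 1.218 = -0.797
Block 2 has the higher sensitivity.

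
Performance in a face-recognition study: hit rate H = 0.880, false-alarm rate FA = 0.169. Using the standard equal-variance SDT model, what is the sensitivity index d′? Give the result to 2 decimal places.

d′ = 2.13

z(H) = z(0.880) = 1.1750
z(FA) = z(0.169) = -0.9581
d' = z(H) − z(FA) = 1.1750 − (-0.9581) = 2.1331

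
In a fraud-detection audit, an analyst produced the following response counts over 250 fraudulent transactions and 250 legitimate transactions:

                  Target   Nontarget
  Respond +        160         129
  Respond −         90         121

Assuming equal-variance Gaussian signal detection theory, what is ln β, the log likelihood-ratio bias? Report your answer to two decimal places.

H = 160/250 = 0.6400
FA = 129/250 = 0.5160
Φ⁻¹(H) = Φ⁻¹(0.6400) = 0.358
Φ⁻¹(FA) = Φ⁻¹(0.5160) = 0.040
ln β = −½·[z(H)² − z(FA)²] = −0.5 × (0.128 − 0.002) = -0.063

ln β = -0.06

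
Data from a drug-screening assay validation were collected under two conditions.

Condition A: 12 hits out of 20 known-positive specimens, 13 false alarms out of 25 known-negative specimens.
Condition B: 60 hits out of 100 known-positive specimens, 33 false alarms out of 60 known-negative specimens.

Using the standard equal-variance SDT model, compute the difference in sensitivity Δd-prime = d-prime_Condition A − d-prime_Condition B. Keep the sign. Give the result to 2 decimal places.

Δd-prime = 0.08

Condition A: z(0.6000) = 0.253, z(0.5200) = 0.050, d' = 0.203
Condition B: z(0.6000) = 0.253, z(0.5500) = 0.126, d' = 0.127
Δd' = d'_Condition A − d'_Condition B = 0.203 − 0.127 = 0.076
Condition A has the higher sensitivity.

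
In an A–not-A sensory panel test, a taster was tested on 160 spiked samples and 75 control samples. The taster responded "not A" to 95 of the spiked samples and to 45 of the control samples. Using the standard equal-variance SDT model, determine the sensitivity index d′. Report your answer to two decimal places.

H = 95/160 = 0.5938
FA = 45/75 = 0.6000
z(0.5938) = 0.2373, z(0.6000) = 0.2533
d' = z(H) − z(FA) = 0.2373 − 0.2533 = -0.0160

d′ = -0.02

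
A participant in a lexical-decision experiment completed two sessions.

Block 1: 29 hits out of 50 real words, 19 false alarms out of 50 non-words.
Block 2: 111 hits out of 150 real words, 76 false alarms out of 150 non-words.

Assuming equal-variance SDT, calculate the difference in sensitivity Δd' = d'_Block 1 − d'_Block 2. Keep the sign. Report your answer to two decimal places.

Δd' = -0.12

Block 1: z(0.5800) = 0.202, z(0.3800) = -0.305, d' = 0.507
Block 2: z(0.7400) = 0.643, z(0.5067) = 0.017, d' = 0.626
Δd' = d'_Block 1 − d'_Block 2 = 0.507 − 0.626 = -0.119
Block 2 has the higher sensitivity.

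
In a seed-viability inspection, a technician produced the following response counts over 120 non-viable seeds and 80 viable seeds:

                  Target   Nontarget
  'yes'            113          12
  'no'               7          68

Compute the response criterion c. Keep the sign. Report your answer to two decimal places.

H = 113/120 = 0.9417
FA = 12/80 = 0.1500
Φ⁻¹(H) = Φ⁻¹(0.9417) = 1.5692
Φ⁻¹(FA) = Φ⁻¹(0.1500) = -1.0364
c = −½·[z(H) + z(FA)] = −0.5 × (1.5692 + (-1.0364)) = -0.2664

c = -0.27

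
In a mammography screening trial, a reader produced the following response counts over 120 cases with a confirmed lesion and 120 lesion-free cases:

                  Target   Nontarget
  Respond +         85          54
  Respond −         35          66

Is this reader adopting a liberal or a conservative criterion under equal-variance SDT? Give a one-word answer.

liberal

z(H) = 0.549, z(FA) = -0.126
c = −½·(z(H) + z(FA)) = -0.2115
c < 0 → liberal criterion (biased toward responding “yes”).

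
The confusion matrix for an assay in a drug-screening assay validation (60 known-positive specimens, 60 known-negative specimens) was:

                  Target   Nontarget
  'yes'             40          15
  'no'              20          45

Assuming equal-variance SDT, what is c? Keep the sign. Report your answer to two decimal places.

H = 40/60 = 0.6667
FA = 15/60 = 0.2500
z(0.6667) = 0.431, z(0.2500) = -0.674
c = −½·[z(H) + z(FA)] = −0.5 × (0.431 + (-0.674)) = 0.1215

c = 0.12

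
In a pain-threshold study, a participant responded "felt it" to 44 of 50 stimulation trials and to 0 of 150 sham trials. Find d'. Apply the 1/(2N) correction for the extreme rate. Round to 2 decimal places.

d' = 3.89

The false-alarm rate is 0/150 = 0, so apply the 1/(2N) correction: FA → 1/(2·150) = 0.00333.
z(H) = z(0.88000) = 1.175
z(FA) = z(0.00333) = -2.713
d' = 1.175 − (-2.713) = 3.888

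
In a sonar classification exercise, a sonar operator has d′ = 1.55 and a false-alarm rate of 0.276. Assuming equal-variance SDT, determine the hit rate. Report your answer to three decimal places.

z(false-alarm rate) = z(0.276) = -0.5948
z(H) = z(FA) + d' = -0.5948 + 1.55 = 0.9552
hit rate = Φ(0.9552) = 0.8303

hit rate = 0.830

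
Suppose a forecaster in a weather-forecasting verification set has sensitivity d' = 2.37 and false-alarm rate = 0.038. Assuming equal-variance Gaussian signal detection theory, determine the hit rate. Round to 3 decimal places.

hit rate = 0.724

z(false-alarm rate) = z(0.038) = -1.7744
z(H) = z(FA) + d' = -1.7744 + 2.37 = 0.5956
hit rate = Φ(0.5956) = 0.7243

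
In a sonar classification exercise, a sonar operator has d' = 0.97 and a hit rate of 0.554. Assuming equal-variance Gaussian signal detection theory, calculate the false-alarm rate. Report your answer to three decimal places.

false-alarm rate = 0.202

z(hit rate) = z(0.554) = 0.1358
z(FA) = z(H) − d' = 0.1358 − 0.97 = -0.8342
false-alarm rate = Φ(-0.8342) = 0.2021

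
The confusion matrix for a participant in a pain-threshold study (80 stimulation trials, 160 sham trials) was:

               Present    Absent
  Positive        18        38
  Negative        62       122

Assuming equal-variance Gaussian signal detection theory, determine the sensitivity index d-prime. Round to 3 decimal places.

d-prime = -0.041

H = 18/80 = 0.2250
FA = 38/160 = 0.2375
z(H) = z(0.2250) = -0.7554
z(FA) = z(0.2375) = -0.7144
d' = z(H) − z(FA) = -0.7554 − (-0.7144) = -0.0410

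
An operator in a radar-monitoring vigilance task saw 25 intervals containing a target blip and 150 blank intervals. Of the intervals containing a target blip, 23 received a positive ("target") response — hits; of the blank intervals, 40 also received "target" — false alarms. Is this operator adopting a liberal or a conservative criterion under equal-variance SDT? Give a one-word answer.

z(H) = 1.405, z(FA) = -0.623
c = −½·(z(H) + z(FA)) = -0.391
c < 0 → liberal criterion (biased toward responding “yes”).

liberal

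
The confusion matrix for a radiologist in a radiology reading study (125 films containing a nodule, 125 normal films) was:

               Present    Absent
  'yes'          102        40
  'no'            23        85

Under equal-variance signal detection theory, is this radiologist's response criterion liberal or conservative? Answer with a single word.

z(H) = 0.900, z(FA) = -0.468
c = −½·(z(H) + z(FA)) = -0.216
c < 0 → liberal criterion (biased toward responding “yes”).

liberal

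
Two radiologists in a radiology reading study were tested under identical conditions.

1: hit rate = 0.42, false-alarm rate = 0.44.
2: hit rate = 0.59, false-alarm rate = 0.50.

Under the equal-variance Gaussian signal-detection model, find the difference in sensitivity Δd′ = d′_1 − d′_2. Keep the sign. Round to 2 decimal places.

1: z(0.42) = -0.202, z(0.44) = -0.151, d' = -0.051
2: z(0.59) = 0.228, z(0.50) = 0.000, d' = 0.228
Δd' = d'_1 − d'_2 = -0.051 − 0.228 = -0.279
2 has the higher sensitivity.

Δd′ = -0.28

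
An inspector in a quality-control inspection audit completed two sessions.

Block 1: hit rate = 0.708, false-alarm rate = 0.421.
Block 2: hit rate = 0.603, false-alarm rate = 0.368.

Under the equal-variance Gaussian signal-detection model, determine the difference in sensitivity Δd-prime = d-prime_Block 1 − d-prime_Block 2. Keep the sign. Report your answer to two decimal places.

Δd-prime = 0.15

Block 1: z(0.708) = 0.548, z(0.421) = -0.199, d' = 0.747
Block 2: z(0.603) = 0.261, z(0.368) = -0.337, d' = 0.598
Δd' = d'_Block 1 − d'_Block 2 = 0.747 − 0.598 = 0.149
Block 1 has the higher sensitivity.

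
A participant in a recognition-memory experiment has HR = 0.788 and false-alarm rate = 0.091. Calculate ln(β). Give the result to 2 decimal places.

ln β = 0.57

Φ⁻¹(0.788) = 0.800, Φ⁻¹(0.091) = -1.335
ln β = −½·[z(H)² − z(FA)²] = −0.5 × (0.640 − 1.782) = 0.571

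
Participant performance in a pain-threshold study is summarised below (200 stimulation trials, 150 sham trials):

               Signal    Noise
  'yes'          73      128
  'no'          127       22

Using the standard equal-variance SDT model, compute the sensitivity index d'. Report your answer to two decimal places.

H = 73/200 = 0.3650
FA = 128/150 = 0.8533
Φ⁻¹(H) = -0.345
Φ⁻¹(FA) = 1.051
d' = z(H) − z(FA) = -0.345 − 1.051 = -1.396

d' = -1.40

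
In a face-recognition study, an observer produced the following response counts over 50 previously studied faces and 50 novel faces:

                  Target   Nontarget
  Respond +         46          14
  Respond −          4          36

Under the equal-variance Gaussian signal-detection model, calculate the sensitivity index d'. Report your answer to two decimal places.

H = 46/50 = 0.9200
FA = 14/50 = 0.2800
Φ⁻¹(H) = 1.405
Φ⁻¹(FA) = -0.583
d' = z(H) − z(FA) = 1.405 − (-0.583) = 1.988

d' = 1.99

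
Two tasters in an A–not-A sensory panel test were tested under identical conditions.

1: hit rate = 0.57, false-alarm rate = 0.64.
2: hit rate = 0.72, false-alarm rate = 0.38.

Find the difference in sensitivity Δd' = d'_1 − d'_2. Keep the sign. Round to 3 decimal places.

1: z(0.57) = 0.1764, z(0.64) = 0.3585, d' = -0.1821
2: z(0.72) = 0.5828, z(0.38) = -0.3055, d' = 0.8883
Δd' = d'_1 − d'_2 = -0.1821 − 0.8883 = -1.0704
2 has the higher sensitivity.

Δd' = -1.070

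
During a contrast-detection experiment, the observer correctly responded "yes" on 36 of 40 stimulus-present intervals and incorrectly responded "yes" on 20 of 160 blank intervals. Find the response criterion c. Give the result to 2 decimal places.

H = 36/40 = 0.9000
FA = 20/160 = 0.1250
z(H) = 1.282
z(FA) = -1.150
c = −½·[z(H) + z(FA)] = −0.5 × (1.282 + (-1.150)) = -0.066
c < 0: the observer has a liberal response bias.

c = -0.07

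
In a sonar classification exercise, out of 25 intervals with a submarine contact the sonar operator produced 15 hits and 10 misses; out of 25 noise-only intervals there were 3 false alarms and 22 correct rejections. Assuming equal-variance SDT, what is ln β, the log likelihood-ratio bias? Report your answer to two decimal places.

ln β = 0.66

H = 15/25 = 0.6000
FA = 3/25 = 0.1200
Φ⁻¹(H) = Φ⁻¹(0.6000) = 0.253
Φ⁻¹(FA) = Φ⁻¹(0.1200) = -1.175
ln β = −½·[z(H)² − z(FA)²] = −0.5 × (0.064 − 1.381) = 0.6585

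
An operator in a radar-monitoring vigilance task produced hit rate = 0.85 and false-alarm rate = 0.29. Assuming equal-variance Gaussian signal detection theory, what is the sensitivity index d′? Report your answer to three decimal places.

d′ = 1.590

z(H) = z(0.85) = 1.0364
z(FA) = z(0.29) = -0.5534
d' = z(H) − z(FA) = 1.0364 − (-0.5534) = 1.5898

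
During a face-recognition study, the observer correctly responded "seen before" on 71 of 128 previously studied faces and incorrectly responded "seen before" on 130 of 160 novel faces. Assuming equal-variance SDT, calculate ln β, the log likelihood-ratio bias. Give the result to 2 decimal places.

H = 71/128 = 0.5547
FA = 130/160 = 0.8125
z(H) = z(0.5547) = 0.138
z(FA) = z(0.8125) = 0.887
ln β = −½·[z(H)² − z(FA)²] = −0.5 × (0.019 − 0.787) = 0.384

ln β = 0.38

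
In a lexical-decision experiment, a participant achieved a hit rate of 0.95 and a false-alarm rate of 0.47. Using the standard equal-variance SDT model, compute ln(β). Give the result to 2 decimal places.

ln β = -1.35

z(H) = z(0.95) = 1.645
z(FA) = z(0.47) = -0.075
ln β = −½·[z(H)² − z(FA)²] = −0.5 × (2.706 − 0.006) = -1.350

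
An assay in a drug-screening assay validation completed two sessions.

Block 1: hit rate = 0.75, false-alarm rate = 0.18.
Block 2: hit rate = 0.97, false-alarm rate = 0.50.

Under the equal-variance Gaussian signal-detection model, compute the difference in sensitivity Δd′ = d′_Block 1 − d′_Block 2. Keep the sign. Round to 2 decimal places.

Δd′ = -0.29

Block 1: z(0.75) = 0.674, z(0.18) = -0.915, d' = 1.589
Block 2: z(0.97) = 1.881, z(0.50) = 0.000, d' = 1.881
Δd' = d'_Block 1 − d'_Block 2 = 1.589 − 1.881 = -0.292
Block 2 has the higher sensitivity.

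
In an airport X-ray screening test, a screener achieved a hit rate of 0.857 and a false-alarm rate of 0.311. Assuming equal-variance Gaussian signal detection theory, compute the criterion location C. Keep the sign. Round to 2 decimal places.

Φ⁻¹(H) = Φ⁻¹(0.857) = 1.067
Φ⁻¹(FA) = Φ⁻¹(0.311) = -0.493
c = −½·[z(H) + z(FA)] = −0.5 × (1.067 + (-0.493)) = -0.287

C = -0.29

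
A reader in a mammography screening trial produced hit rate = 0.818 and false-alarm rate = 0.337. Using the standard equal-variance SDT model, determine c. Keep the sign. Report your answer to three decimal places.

z(H) = 0.9078
z(FA) = -0.4207
c = −½·[z(H) + z(FA)] = −0.5 × (0.9078 + (-0.4207)) = -0.24355

c = -0.244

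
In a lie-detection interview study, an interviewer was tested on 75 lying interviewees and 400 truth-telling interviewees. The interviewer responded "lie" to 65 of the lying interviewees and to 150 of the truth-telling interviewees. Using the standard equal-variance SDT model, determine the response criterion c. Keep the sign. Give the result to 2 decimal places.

c = -0.40

H = 65/75 = 0.8667
FA = 150/400 = 0.3750
z(H) = z(0.8667) = 1.1109
z(FA) = z(0.3750) = -0.3186
c = −½·[z(H) + z(FA)] = −0.5 × (1.1109 + (-0.3186)) = -0.39615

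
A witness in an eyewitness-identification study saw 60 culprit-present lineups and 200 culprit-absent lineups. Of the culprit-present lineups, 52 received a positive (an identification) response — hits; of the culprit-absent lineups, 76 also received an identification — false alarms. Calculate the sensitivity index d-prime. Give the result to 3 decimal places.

d-prime = 1.416

H = 52/60 = 0.8667
FA = 76/200 = 0.3800
Φ⁻¹(H) = Φ⁻¹(0.8667) = 1.1109
Φ⁻¹(FA) = Φ⁻¹(0.3800) = -0.3055
d' = z(H) − z(FA) = 1.1109 − (-0.3055) = 1.4164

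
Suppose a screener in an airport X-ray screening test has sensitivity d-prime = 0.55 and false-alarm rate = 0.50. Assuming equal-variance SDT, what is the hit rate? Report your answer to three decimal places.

hit rate = 0.709

z(false-alarm rate) = z(0.50) = 0.0000
z(H) = z(FA) + d' = 0.0000 + 0.55 = 0.5500
hit rate = Φ(0.5500) = 0.7088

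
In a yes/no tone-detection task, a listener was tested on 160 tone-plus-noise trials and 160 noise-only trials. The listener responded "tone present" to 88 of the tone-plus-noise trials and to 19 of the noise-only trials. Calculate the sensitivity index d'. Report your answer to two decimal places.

d' = 1.31

H = 88/160 = 0.5500
FA = 19/160 = 0.1187
z(H) = z(0.5500) = 0.1257
z(FA) = z(0.1187) = -1.1815
d' = z(H) − z(FA) = 0.1257 − (-1.1815) = 1.3072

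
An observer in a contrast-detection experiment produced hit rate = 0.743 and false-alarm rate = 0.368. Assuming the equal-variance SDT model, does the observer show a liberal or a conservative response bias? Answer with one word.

liberal

z(H) = 0.653, z(FA) = -0.337
c = −½·(z(H) + z(FA)) = -0.158
c < 0 → liberal criterion (biased toward responding “yes”).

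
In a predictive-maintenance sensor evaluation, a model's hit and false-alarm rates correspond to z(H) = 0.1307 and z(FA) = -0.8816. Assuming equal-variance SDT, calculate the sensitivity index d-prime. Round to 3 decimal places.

d' = z(H) − z(FA) = 0.1307 − (-0.8816) = 1.0123

d-prime = 1.012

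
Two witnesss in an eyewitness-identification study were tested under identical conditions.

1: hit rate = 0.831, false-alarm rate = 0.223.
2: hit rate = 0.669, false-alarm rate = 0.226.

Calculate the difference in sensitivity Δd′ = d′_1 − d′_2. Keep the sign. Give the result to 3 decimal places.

1: z(0.831) = 0.9581, z(0.223) = -0.7621, d' = 1.7202
2: z(0.669) = 0.4372, z(0.226) = -0.7521, d' = 1.1893
Δd' = d'_1 − d'_2 = 1.7202 − 1.1893 = 0.5309
1 has the higher sensitivity.

Δd′ = 0.531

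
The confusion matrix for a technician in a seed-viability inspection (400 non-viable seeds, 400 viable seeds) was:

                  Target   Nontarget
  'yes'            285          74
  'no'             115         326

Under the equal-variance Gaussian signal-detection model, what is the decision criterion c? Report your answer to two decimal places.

H = 285/400 = 0.7125
FA = 74/400 = 0.1850
Φ⁻¹(H) = 0.5607
Φ⁻¹(FA) = -0.8965
c = −½·[z(H) + z(FA)] = −0.5 × (0.5607 + (-0.8965)) = 0.1679

c = 0.17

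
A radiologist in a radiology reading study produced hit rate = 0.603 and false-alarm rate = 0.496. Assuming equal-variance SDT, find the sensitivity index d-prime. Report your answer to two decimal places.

d-prime = 0.27

Φ⁻¹(H) = Φ⁻¹(0.603) = 0.2611
Φ⁻¹(FA) = Φ⁻¹(0.496) = -0.0100
d' = z(H) − z(FA) = 0.2611 − (-0.0100) = 0.2711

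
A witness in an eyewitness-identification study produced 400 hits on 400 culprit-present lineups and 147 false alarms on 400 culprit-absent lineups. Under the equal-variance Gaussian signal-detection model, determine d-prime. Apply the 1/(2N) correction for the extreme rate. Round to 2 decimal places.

d-prime = 3.36

The hit rate is 400/400 = 1, so apply the 1/(2N) correction: H → 1 − 1/(2·400) = 0.99875.
z(H) = z(0.99875) = 3.023
z(FA) = z(0.36750) = -0.338
d' = 3.023 − (-0.338) = 3.361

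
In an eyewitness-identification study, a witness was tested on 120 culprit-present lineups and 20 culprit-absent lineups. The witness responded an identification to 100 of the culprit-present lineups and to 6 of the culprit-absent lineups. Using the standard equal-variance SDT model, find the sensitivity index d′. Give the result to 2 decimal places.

d′ = 1.49

H = 100/120 = 0.8333
FA = 6/20 = 0.3000
z(0.8333) = 0.9673, z(0.3000) = -0.5244
d' = z(H) − z(FA) = 0.9673 − (-0.5244) = 1.4917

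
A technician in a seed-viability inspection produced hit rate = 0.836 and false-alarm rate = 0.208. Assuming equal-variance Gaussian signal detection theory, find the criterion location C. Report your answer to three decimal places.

C = -0.082

Φ⁻¹(H) = 0.9782
Φ⁻¹(FA) = -0.8134
c = −½·[z(H) + z(FA)] = −0.5 × (0.9782 + (-0.8134)) = -0.0824
c < 0: the technician has a liberal response bias.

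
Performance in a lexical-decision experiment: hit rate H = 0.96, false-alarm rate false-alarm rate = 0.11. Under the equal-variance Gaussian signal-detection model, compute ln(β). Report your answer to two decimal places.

z(0.96) = 1.751, z(0.11) = -1.227
ln β = −½·[z(H)² − z(FA)²] = −0.5 × (3.066 − 1.506) = -0.780

ln β = -0.78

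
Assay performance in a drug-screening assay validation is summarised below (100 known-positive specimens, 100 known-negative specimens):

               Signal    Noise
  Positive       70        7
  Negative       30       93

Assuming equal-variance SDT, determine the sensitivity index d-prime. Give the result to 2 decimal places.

d-prime = 2.00

H = 70/100 = 0.7000
FA = 7/100 = 0.0700
z(0.7000) = 0.524, z(0.0700) = -1.476
d' = z(H) − z(FA) = 0.524 − (-1.476) = 2.000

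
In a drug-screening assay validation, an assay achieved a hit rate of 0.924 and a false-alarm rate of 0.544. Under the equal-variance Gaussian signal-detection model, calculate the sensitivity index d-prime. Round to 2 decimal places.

d-prime = 1.32

z(0.924) = 1.433, z(0.544) = 0.111
d' = z(H) − z(FA) = 1.433 − 0.111 = 1.322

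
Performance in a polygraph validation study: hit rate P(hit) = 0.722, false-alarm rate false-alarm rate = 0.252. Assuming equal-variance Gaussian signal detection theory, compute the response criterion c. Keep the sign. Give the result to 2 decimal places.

Φ⁻¹(0.722) = 0.589, Φ⁻¹(0.252) = -0.668
c = −½·[z(H) + z(FA)] = −0.5 × (0.589 + (-0.668)) = 0.0395

c = 0.04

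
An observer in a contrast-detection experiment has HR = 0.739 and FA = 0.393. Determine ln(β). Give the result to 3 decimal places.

Φ⁻¹(0.739) = 0.6403, Φ⁻¹(0.393) = -0.2715
ln β = −½·[z(H)² − z(FA)²] = −0.5 × (0.4100 − 0.0737) = -0.16815

ln β = -0.168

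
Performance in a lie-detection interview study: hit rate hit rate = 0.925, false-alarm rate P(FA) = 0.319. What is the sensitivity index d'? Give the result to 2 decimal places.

d' = 1.91

Φ⁻¹(0.925) = 1.4395, Φ⁻¹(0.319) = -0.4705
d' = z(H) − z(FA) = 1.4395 − (-0.4705) = 1.9100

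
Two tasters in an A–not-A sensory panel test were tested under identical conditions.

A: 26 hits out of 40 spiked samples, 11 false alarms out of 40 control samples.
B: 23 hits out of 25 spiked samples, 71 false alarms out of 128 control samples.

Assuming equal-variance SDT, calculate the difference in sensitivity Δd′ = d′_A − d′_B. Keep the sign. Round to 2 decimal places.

Δd′ = -0.28

A: z(0.6500) = 0.385, z(0.2750) = -0.598, d' = 0.983
B: z(0.9200) = 1.405, z(0.5547) = 0.138, d' = 1.267
Δd' = d'_A − d'_B = 0.983 − 1.267 = -0.284
B has the higher sensitivity.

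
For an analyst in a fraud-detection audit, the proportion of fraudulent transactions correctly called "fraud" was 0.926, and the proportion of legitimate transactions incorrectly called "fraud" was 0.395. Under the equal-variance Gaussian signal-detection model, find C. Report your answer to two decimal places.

z(0.926) = 1.447, z(0.395) = -0.266
c = −½·[z(H) + z(FA)] = −0.5 × (1.447 + (-0.266)) = -0.5905

C = -0.59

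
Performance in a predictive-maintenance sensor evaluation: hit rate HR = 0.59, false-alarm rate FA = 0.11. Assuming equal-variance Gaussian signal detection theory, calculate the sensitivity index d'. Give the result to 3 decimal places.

z(0.59) = 0.2275, z(0.11) = -1.2265
d' = z(H) − z(FA) = 0.2275 − (-1.2265) = 1.4540

d' = 1.454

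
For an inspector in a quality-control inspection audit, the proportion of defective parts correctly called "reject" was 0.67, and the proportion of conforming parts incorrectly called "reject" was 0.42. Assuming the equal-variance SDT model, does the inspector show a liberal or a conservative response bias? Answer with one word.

liberal

z(H) = 0.440, z(FA) = -0.202
c = −½·(z(H) + z(FA)) = -0.119
c < 0 → liberal criterion (biased toward responding “yes”).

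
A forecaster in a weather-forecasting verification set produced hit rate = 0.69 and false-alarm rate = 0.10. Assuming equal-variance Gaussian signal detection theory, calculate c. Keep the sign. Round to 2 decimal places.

Φ⁻¹(0.69) = 0.4959, Φ⁻¹(0.10) = -1.2816
c = −½·[z(H) + z(FA)] = −0.5 × (0.4959 + (-1.2816)) = 0.39285
c > 0: the forecaster has a conservative response bias.

c = 0.39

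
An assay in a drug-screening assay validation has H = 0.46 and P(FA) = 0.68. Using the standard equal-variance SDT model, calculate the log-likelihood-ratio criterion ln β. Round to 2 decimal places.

ln β = 0.10

z(H) = -0.100
z(FA) = 0.468
ln β = −½·[z(H)² − z(FA)²] = −0.5 × (0.010 − 0.219) = 0.1045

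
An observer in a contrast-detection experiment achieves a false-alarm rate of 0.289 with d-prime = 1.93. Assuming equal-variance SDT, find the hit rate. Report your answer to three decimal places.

hit rate = 0.915

z(false-alarm rate) = z(0.289) = -0.5563
z(H) = z(FA) + d' = -0.5563 + 1.93 = 1.3737
hit rate = Φ(1.3737) = 0.9152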